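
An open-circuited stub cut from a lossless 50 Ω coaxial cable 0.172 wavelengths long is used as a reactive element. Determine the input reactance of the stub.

X_in ≈ -26.7 Ω (capacitive)

βl = 2π × 0.172 = 61.9°
tan(βl) = 1.87
For an open-circuited stub, Z_in = −jZ_0·cot(βl) = −jZ_0/tan(βl)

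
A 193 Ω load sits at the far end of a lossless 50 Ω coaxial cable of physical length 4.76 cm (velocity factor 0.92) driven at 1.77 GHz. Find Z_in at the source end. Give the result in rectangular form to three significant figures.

Z_in ≈ 14.5 + j16.7 Ω

λ = v/f = 0.92·c / 1.77 GHz = 0.156 m
βl = 2π·l/λ = 2π × 0.305 = 110°
tan(βl) = tan(110°) = -2.76
Z_in = Z_0·(Z_L + jZ_0·tanβl)/(Z_0 + jZ_L·tanβl)
     = 50·(193 − j138)/(50 − j533)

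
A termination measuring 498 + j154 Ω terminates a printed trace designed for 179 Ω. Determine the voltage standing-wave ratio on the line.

VSWR ≈ 3.08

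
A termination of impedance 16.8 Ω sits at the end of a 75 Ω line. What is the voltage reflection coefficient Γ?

Γ = -0.634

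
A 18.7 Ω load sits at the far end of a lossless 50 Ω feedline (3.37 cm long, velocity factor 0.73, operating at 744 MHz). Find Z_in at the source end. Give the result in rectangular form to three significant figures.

Z_in ≈ 29.8 + j34 Ω

λ = v/f = 0.73·c / 744 MHz = 0.294 m
βl = 2π·l/λ = 2π × 0.114 = 41.2°
tan(βl) = tan(41.2°) = 0.876
Z_in = Z_0·(Z_L + jZ_0·tanβl)/(Z_0 + jZ_L·tanβl)
     = 50·(18.7 + j43.8)/(50 + j16.4)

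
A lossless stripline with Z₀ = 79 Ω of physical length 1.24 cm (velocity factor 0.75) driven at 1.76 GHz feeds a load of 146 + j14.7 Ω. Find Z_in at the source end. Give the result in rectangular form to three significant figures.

λ = v/f = 0.75·c / 1.76 GHz = 0.128 m
βl = 2π·l/λ = 2π × 0.097 = 34.9°
tan(βl) = tan(34.9°) = 0.698
Z_in = Z_0·(Z_L + jZ_0·tanβl)/(Z_0 + jZ_L·tanβl)
     = 79·(146 + j69.8)/(68.7 + j102)

Z_in ≈ 89.7 − j52.7 Ω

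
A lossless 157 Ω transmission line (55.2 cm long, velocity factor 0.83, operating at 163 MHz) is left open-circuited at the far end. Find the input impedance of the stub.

λ = v/f = 0.83·c / 163 MHz = 1.53 m
βl = 2π·l/λ = 2π × 0.361 = 130°
tan(βl) = -1.19
For an open-circuited stub, Z_in = −jZ_0·cot(βl) = −jZ_0/tan(βl)

Z_in ≈ +j132 Ω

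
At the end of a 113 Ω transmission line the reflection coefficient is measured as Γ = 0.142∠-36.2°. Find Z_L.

Z_L ≈ 140 − j24 Ω

Z_L = Z_0·(1 + Γ)/(1 − Γ) = 113·(1.11 − j0.0839)/(0.885 + j0.0839)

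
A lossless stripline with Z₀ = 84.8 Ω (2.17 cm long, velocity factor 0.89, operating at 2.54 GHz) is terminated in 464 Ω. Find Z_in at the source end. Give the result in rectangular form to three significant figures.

Z_in ≈ 16.7 − j23 Ω

λ = v/f = 0.89·c / 2.54 GHz = 0.105 m
βl = 2π·l/λ = 2π × 0.206 = 74.3°
tan(βl) = tan(74.3°) = 3.56
Z_in = Z_0·(Z_L + jZ_0·tanβl)/(Z_0 + jZ_L·tanβl)
     = 84.8·(464 + j302)/(84.8 + j1650)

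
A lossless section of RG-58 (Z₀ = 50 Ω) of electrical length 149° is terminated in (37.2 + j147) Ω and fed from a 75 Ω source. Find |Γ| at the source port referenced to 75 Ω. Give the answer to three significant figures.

|Γ| ≈ 0.879

tan(βl) = -0.601
Z_in = Z_0·(Z_L + jZ_0·tanβl)/(Z_0 + jZ_L·tanβl) = 6.45 + j43.3 Ω
Γ_s = (Z_in − Z_s)/(Z_in + Z_s) = (-68.6 + j43.3)/(81.4 + j43.3), |Γ_s| = 0.879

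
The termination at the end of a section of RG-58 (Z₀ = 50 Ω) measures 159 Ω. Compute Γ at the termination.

Γ = (Z_L − Z_0)/(Z_L + Z_0) = (159 − 50)/(159 + 50) = 109/209

Γ = 0.522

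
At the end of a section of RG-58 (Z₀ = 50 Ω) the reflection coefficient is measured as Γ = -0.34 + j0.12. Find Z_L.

Z_L ≈ 24 + j6.63 Ω

Z_L = Z_0·(1 + Γ)/(1 − Γ) = 50·(0.66 + j0.12)/(1.34 − j0.12)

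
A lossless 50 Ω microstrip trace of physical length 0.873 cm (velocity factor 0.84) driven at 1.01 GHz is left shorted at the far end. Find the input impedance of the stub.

λ = v/f = 0.84·c / 1.01 GHz = 0.25 m
βl = 2π·l/λ = 2π × 0.035 = 12.6°
tan(βl) = 0.223
For a shorted stub, Z_in = jZ_0·tan(βl)

Z_in ≈ +j11.2 Ω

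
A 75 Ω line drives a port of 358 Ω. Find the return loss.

Γ = (358 − 75)/(358 + 75) = 0.654
RL = −20·log₁₀|Γ| = −20·log₁₀(0.654)

RL ≈ 3.69 dB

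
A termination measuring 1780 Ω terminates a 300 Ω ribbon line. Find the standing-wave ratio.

VSWR ≈ 5.93

For a purely resistive load, VSWR = R_L/Z_0 or Z_0/R_L (whichever > 1) = 1780/300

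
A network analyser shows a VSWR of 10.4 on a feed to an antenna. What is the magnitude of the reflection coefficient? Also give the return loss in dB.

|Γ| = (S − 1)/(S + 1) = (10.4 − 1)/(10.4 + 1) = 9.4/11.4
RL = −20·log₁₀|Γ| = −20·log₁₀(0.825)

|Γ| ≈ 0.825; return loss ≈ 1.68 dB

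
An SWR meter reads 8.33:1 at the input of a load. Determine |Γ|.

|Γ| = (S − 1)/(S + 1) = (8.33 − 1)/(8.33 + 1) = 7.33/9.33

|Γ| ≈ 0.786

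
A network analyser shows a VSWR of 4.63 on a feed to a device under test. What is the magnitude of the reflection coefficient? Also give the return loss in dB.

|Γ| ≈ 0.645; return loss ≈ 3.81 dB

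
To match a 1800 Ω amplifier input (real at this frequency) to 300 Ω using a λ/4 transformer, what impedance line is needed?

Z_qwt ≈ 735 Ω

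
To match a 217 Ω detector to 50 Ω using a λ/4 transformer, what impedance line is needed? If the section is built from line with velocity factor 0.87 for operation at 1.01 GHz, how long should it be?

Z_qwt = √(Z_0·R_L) = √(50 × 217) = √10850
λ = 0.87·c/f = 0.258 m, so l = λ/4 = 0.0646 m

Z_qwt ≈ 104 Ω; length ≈ 6.46 cm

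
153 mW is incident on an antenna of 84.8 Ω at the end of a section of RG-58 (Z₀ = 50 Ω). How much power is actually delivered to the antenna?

P_delivered ≈ 143 mW

Γ = (84.8 − 50)/(84.8 + 50) = 0.258
|Γ|² = 0.0666
P_refl = |Γ|²·P_inc = 10.2 mW, P_del = (1 − |Γ|²)·P_inc = 143 mW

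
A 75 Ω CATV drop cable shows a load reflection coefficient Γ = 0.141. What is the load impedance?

Z_L = Z_0·(1 + Γ)/(1 − Γ) = 75·(1.14)/(0.859)

Z_L ≈ 99.6 Ω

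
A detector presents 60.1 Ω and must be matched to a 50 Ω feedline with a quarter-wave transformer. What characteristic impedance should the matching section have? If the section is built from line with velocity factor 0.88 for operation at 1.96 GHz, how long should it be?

Z_qwt ≈ 54.8 Ω; length ≈ 3.37 cm

Z_qwt = √(Z_0·R_L) = √(50 × 60.1) = √3005
λ = 0.88·c/f = 0.135 m, so l = λ/4 = 0.0337 m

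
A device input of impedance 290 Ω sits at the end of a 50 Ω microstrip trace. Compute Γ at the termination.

Γ = 0.706

Γ = (Z_L − Z_0)/(Z_L + Z_0) = (290 − 50)/(290 + 50) = 240/340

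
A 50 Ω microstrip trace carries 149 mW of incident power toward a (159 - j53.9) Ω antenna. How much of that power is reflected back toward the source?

|Γ| = |(109 − j53.9)/(209 − j53.9)| = 0.563
|Γ|² = 0.317
P_refl = |Γ|²·P_inc = 47.3 mW, P_del = (1 − |Γ|²)·P_inc = 102 mW

P_reflected ≈ 47.3 mW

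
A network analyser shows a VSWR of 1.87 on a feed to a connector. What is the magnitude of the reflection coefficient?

|Γ| = (S − 1)/(S + 1) = (1.87 − 1)/(1.87 + 1) = 0.87/2.87

|Γ| ≈ 0.303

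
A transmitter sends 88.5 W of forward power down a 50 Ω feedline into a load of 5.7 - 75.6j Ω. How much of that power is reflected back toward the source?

|Γ| = |(-44.3 − j75.6)/(55.7 − j75.6)| = 0.933
|Γ|² = 0.871
P_refl = |Γ|²·P_inc = 77.1 W, P_del = (1 − |Γ|²)·P_inc = 11.4 W

P_reflected ≈ 77.1 W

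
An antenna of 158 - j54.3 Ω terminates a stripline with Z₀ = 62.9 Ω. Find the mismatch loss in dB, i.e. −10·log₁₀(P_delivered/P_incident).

mismatch loss ≈ 1.15 dB

Γ = (95.1 − j54.3)/(220.9 − j54.3), |Γ| = 0.481
|Γ|² = 0.232, so P_del/P_inc = 1 − |Γ|² = 0.768
ML = −10·log₁₀(1 − |Γ|²)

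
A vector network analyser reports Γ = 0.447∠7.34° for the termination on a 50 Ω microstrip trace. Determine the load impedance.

Z_L = Z_0·(1 + Γ)/(1 − Γ) = 50·(1.44 + j0.0571)/(0.557 − j0.0571)

Z_L ≈ 128 + j18.2 Ω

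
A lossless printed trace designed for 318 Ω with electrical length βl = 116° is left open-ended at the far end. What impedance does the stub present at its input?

Z_in ≈ +j155 Ω

tan(βl) = -2.05
For an open-ended stub, Z_in = −jZ_0·cot(βl) = −jZ_0/tan(βl)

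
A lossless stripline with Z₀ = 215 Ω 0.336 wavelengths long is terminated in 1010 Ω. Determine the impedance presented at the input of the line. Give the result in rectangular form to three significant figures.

Z_in ≈ 61.2 + j121 Ω

βl = 2π × 0.336 = 121°
tan(βl) = tan(121°) = -1.67
Z_in = Z_0·(Z_L + jZ_0·tanβl)/(Z_0 + jZ_L·tanβl)
     = 215·(1010 − j358)/(215 − j1680)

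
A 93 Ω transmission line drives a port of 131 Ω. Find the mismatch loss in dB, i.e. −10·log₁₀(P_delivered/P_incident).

Γ = (131 − 93)/(131 + 93) = 0.17
|Γ|² = 0.0288, so P_del/P_inc = 1 − |Γ|² = 0.971
ML = −10·log₁₀(1 − |Γ|²)

mismatch loss ≈ 0.127 dB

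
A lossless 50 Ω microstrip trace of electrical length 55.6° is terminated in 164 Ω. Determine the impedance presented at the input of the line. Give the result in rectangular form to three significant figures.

Z_in ≈ 21.5 − j29.8 Ω

tan(βl) = tan(55.6°) = 1.46
Z_in = Z_0·(Z_L + jZ_0·tanβl)/(Z_0 + jZ_L·tanβl)
     = 50·(164 + j73)/(50 + j240)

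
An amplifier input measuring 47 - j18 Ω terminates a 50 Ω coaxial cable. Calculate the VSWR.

Γ = (Z_L − Z_0)/(Z_L + Z_0) = (-3 − j18)/(97 − j18)
|Γ| = 18.2/98.7 = 0.185
VSWR = (1 + |Γ|)/(1 − |Γ|) = 1.18/0.815

VSWR ≈ 1.45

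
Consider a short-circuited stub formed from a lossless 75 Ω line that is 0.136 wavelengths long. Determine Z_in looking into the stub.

Z_in ≈ +j86.2 Ω

βl = 2π × 0.136 = 49°
tan(βl) = 1.15
For a short-circuited stub, Z_in = jZ_0·tan(βl)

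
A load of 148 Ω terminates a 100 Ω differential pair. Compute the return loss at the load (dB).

Γ = (148 − 100)/(148 + 100) = 0.194
RL = −20·log₁₀|Γ| = −20·log₁₀(0.194)

RL ≈ 14.3 dB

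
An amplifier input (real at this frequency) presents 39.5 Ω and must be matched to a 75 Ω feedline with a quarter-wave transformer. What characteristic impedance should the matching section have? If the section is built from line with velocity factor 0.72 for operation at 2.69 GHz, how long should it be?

Z_qwt = √(Z_0·R_L) = √(75 × 39.5) = √2962
λ = 0.72·c/f = 0.0803 m, so l = λ/4 = 0.0201 m

Z_qwt ≈ 54.4 Ω; length ≈ 2.01 cm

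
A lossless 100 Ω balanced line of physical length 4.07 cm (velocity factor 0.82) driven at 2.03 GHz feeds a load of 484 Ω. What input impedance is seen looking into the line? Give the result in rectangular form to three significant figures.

Z_in ≈ 27.6 + j56.5 Ω

λ = v/f = 0.82·c / 2.03 GHz = 0.121 m
βl = 2π·l/λ = 2π × 0.336 = 121°
tan(βl) = tan(121°) = -1.67
Z_in = Z_0·(Z_L + jZ_0·tanβl)/(Z_0 + jZ_L·tanβl)
     = 100·(484 − j167)/(100 − j808)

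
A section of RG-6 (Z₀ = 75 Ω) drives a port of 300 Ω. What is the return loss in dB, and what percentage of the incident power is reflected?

Γ = (300 − 75)/(300 + 75) = 0.6
RL = −20·log₁₀(0.6) = 4.44 dB
P_refl/P_inc = |Γ|² = 0.36

RL ≈ 4.44 dB; 36% of incident power reflected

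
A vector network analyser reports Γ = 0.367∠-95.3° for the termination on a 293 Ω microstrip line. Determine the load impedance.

Z_L ≈ 211 − j178 Ω

Z_L = Z_0·(1 + Γ)/(1 − Γ) = 293·(0.966 − j0.365)/(1.03 + j0.365)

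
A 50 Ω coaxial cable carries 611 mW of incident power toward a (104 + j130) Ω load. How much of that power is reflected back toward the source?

|Γ| = |(54 + j130)/(154 + j130)| = 0.698
|Γ|² = 0.488
P_refl = |Γ|²·P_inc = 298 mW, P_del = (1 − |Γ|²)·P_inc = 313 mW

P_reflected ≈ 298 mW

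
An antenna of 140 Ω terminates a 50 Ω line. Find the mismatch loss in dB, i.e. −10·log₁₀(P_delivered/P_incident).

mismatch loss ≈ 1.1 dB

Γ = (140 − 50)/(140 + 50) = 0.474
|Γ|² = 0.224, so P_del/P_inc = 1 − |Γ|² = 0.776
ML = −10·log₁₀(1 − |Γ|²)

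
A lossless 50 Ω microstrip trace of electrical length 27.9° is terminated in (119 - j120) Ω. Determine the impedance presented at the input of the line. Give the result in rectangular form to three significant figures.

Z_in ≈ 22.6 − j53.7 Ω

tan(βl) = tan(27.9°) = 0.529
Z_in = Z_0·(Z_L + jZ_0·tanβl)/(Z_0 + jZ_L·tanβl)
     = 50·(119 − j93.5)/(114 + j63)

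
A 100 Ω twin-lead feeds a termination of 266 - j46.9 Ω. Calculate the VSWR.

Γ = (Z_L − Z_0)/(Z_L + Z_0) = (166 − j46.9)/(366 − j46.9)
|Γ| = 172/369 = 0.467
VSWR = (1 + |Γ|)/(1 − |Γ|) = 1.47/0.533

VSWR ≈ 2.76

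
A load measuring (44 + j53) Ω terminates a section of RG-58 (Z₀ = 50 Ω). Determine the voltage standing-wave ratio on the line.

VSWR ≈ 2.95

Γ = (Z_L − Z_0)/(Z_L + Z_0) = (-6 + j53)/(94 + j53)
|Γ| = 53.3/108 = 0.494
VSWR = (1 + |Γ|)/(1 − |Γ|) = 1.49/0.506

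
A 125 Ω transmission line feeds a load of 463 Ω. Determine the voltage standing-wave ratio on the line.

For a purely resistive load, VSWR = R_L/Z_0 or Z_0/R_L (whichever > 1) = 463/125

VSWR ≈ 3.7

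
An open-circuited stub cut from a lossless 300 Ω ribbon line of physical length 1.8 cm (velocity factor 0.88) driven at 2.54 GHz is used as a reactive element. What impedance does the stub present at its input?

λ = v/f = 0.88·c / 2.54 GHz = 0.104 m
βl = 2π·l/λ = 2π × 0.173 = 62.3°
tan(βl) = 1.91
For an open-circuited stub, Z_in = −jZ_0·cot(βl) = −jZ_0/tan(βl)

Z_in ≈ −j157 Ω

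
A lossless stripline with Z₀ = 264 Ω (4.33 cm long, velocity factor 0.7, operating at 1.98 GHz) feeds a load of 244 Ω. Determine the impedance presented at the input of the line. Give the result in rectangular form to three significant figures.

Z_in ≈ 255 − j18.4 Ω

λ = v/f = 0.7·c / 1.98 GHz = 0.106 m
βl = 2π·l/λ = 2π × 0.408 = 147°
tan(βl) = tan(147°) = -0.65
Z_in = Z_0·(Z_L + jZ_0·tanβl)/(Z_0 + jZ_L·tanβl)
     = 264·(244 − j172)/(264 − j159)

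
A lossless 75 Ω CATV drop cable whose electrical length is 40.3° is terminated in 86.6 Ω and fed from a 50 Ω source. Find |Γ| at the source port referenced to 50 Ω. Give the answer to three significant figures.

|Γ| ≈ 0.223

tan(βl) = 0.848
Z_in = Z_0·(Z_L + jZ_0·tanβl)/(Z_0 + jZ_L·tanβl) = 76 − j10.8 Ω
Γ_s = (Z_in − Z_s)/(Z_in + Z_s) = (26 − j10.8)/(126 − j10.8), |Γ_s| = 0.223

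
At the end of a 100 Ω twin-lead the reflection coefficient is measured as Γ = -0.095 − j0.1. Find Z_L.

Z_L = Z_0·(1 + Γ)/(1 − Γ) = 100·(0.905 − j0.1)/(1.09 + j0.1)

Z_L ≈ 81.1 − j16.5 Ω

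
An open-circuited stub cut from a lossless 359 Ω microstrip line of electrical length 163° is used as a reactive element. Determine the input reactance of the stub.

X_in ≈ 1170 Ω (inductive)

tan(βl) = -0.306
For an open-circuited stub, Z_in = −jZ_0·cot(βl) = −jZ_0/tan(βl)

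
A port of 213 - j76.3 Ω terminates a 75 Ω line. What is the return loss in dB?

RL ≈ 5.53 dB

Γ = (138 − j76.3)/(288 − j76.3), |Γ| = 0.529
RL = −20·log₁₀|Γ| = −20·log₁₀(0.529)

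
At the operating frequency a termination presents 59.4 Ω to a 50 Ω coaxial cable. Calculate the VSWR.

VSWR ≈ 1.19

For a purely resistive load, VSWR = R_L/Z_0 or Z_0/R_L (whichever > 1) = 59.4/50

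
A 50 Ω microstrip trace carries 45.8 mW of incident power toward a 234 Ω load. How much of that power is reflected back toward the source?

P_reflected ≈ 19.2 mW

Γ = (234 − 50)/(234 + 50) = 0.648
|Γ|² = 0.42
P_refl = |Γ|²·P_inc = 19.2 mW, P_del = (1 − |Γ|²)·P_inc = 26.6 mW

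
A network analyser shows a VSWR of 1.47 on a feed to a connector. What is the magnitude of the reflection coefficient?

|Γ| = (S − 1)/(S + 1) = (1.47 − 1)/(1.47 + 1) = 0.47/2.47

|Γ| ≈ 0.19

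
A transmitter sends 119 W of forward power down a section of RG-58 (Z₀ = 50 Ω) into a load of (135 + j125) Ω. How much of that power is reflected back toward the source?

|Γ| = |(85 + j125)/(185 + j125)| = 0.677
|Γ|² = 0.458
P_refl = |Γ|²·P_inc = 54.5 W, P_del = (1 − |Γ|²)·P_inc = 64.5 W

P_reflected ≈ 54.5 W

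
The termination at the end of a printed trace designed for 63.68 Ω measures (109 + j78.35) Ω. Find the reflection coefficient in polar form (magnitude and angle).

Γ = (Z_L − Z_0)/(Z_L + Z_0) = (45.32 + j78.35)/(172.7 + j78.35)
|Γ| = 90.5/190 = 0.477

Γ ≈ 0.477 ∠ 35.5°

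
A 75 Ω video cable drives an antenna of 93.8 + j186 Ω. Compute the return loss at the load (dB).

Γ = (18.8 + j186)/(168.8 + j186), |Γ| = 0.744
RL = −20·log₁₀|Γ| = −20·log₁₀(0.744)

RL ≈ 2.57 dB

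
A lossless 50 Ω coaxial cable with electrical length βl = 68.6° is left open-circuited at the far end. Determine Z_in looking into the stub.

tan(βl) = 2.55
For an open-circuited stub, Z_in = −jZ_0·cot(βl) = −jZ_0/tan(βl)

Z_in ≈ −j19.6 Ω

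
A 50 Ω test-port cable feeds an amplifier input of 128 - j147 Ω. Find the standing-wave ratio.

VSWR ≈ 6.16

Γ = (Z_L − Z_0)/(Z_L + Z_0) = (78 − j147)/(178 − j147)
|Γ| = 166/231 = 0.721
VSWR = (1 + |Γ|)/(1 − |Γ|) = 1.72/0.279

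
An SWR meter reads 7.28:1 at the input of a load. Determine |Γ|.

|Γ| = (S − 1)/(S + 1) = (7.28 − 1)/(7.28 + 1) = 6.28/8.28

|Γ| ≈ 0.758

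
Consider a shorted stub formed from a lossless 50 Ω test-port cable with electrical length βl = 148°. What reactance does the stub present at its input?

tan(βl) = -0.625
For a shorted stub, Z_in = jZ_0·tan(βl)

X_in ≈ -31.2 Ω (capacitive)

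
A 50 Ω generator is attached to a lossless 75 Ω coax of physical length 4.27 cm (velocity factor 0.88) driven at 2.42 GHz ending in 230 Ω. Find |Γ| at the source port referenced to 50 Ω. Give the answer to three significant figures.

λ = v/f = 0.88·c / 2.42 GHz = 0.109 m
βl = 2π·l/λ = 2π × 0.391 = 141°
tan(βl) = -0.812
Z_in = Z_0·(Z_L + jZ_0·tanβl)/(Z_0 + jZ_L·tanβl) = 53 + j71.1 Ω
Γ_s = (Z_in − Z_s)/(Z_in + Z_s) = (2.98 + j71.1)/(103 + j71.1), |Γ_s| = 0.568

|Γ| ≈ 0.568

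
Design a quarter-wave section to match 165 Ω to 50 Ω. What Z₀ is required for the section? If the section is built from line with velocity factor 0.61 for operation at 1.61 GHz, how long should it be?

Z_qwt ≈ 90.8 Ω; length ≈ 2.84 cm

Z_qwt = √(Z_0·R_L) = √(50 × 165) = √8250
λ = 0.61·c/f = 0.114 m, so l = λ/4 = 0.0284 m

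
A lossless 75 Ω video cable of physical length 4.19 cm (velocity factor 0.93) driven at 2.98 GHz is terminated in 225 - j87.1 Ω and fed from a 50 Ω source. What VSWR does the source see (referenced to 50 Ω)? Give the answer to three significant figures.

λ = v/f = 0.93·c / 2.98 GHz = 0.0936 m
βl = 2π·l/λ = 2π × 0.448 = 161°
tan(βl) = -0.342
Z_in = Z_0·(Z_L + jZ_0·tanβl)/(Z_0 + jZ_L·tanβl) = 177 + j115 Ω
Γ_s = (Z_in − Z_s)/(Z_in + Z_s) = (127 + j115)/(227 + j115), |Γ_s| = 0.674
VSWR = (1 + |Γ_s|)/(1 − |Γ_s|)

VSWR ≈ 5.13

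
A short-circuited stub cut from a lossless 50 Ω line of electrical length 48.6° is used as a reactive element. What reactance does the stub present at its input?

X_in ≈ 56.7 Ω (inductive)

tan(βl) = 1.13
For a short-circuited stub, Z_in = jZ_0·tan(βl)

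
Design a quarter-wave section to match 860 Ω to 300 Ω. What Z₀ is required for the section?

Z_qwt ≈ 508 Ω

Z_qwt = √(Z_0·R_L) = √(300 × 860) = √258000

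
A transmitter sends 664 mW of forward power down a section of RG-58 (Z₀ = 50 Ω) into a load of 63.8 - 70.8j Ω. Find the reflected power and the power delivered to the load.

P_reflected ≈ 192 mW; P_delivered ≈ 472 mW

|Γ| = |(13.8 − j70.8)/(113.8 − j70.8)| = 0.538
|Γ|² = 0.29
P_refl = |Γ|²·P_inc = 192 mW, P_del = (1 − |Γ|²)·P_inc = 472 mW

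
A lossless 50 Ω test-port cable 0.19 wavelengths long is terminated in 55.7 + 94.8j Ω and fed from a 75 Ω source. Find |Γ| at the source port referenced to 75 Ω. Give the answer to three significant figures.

|Γ| ≈ 0.696

βl = 2π × 0.19 = 68.4°
tan(βl) = 2.53
Z_in = Z_0·(Z_L + jZ_0·tanβl)/(Z_0 + jZ_L·tanβl) = 18.5 − j44.6 Ω
Γ_s = (Z_in − Z_s)/(Z_in + Z_s) = (-56.5 − j44.6)/(93.5 − j44.6), |Γ_s| = 0.696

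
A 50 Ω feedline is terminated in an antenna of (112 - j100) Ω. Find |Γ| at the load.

Γ = (Z_L − Z_0)/(Z_L + Z_0) = (62 − j100)/(162 − j100)
|Γ| = 118/190

|Γ| ≈ 0.618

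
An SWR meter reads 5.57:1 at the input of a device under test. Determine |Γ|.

|Γ| = (S − 1)/(S + 1) = (5.57 − 1)/(5.57 + 1) = 4.57/6.57

|Γ| ≈ 0.696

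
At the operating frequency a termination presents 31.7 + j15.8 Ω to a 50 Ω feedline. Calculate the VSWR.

VSWR ≈ 1.82

Γ = (Z_L − Z_0)/(Z_L + Z_0) = (-18.3 + j15.8)/(81.7 + j15.8)
|Γ| = 24.2/83.2 = 0.291
VSWR = (1 + |Γ|)/(1 − |Γ|) = 1.29/0.709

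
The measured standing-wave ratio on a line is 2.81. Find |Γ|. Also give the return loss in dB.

|Γ| = (S − 1)/(S + 1) = (2.81 − 1)/(2.81 + 1) = 1.81/3.81
RL = −20·log₁₀|Γ| = −20·log₁₀(0.475)

|Γ| ≈ 0.475; return loss ≈ 6.46 dB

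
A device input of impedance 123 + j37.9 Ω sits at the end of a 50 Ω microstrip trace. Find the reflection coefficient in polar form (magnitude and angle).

Γ ≈ 0.464 ∠ 15.1°

Γ = (Z_L − Z_0)/(Z_L + Z_0) = (73 + j37.9)/(173 + j37.9)
|Γ| = 82.3/177 = 0.464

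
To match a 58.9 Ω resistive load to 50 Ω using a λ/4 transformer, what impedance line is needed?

Z_qwt = √(Z_0·R_L) = √(50 × 58.9) = √2945

Z_qwt ≈ 54.3 Ω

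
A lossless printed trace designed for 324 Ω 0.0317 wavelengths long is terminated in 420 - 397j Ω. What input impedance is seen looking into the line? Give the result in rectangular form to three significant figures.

βl = 2π × 0.0317 = 11.4°
tan(βl) = tan(11.4°) = 0.202
Z_in = Z_0·(Z_L + jZ_0·tanβl)/(Z_0 + jZ_L·tanβl)
     = 324·(420 − j332)/(404 + j84.8)

Z_in ≈ 269 − j322 Ω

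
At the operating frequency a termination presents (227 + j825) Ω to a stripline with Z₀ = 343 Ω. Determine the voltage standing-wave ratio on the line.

VSWR ≈ 10.8

Γ = (Z_L − Z_0)/(Z_L + Z_0) = (-116 + j825)/(570 + j825)
|Γ| = 833/1000 = 0.831
VSWR = (1 + |Γ|)/(1 − |Γ|) = 1.83/0.169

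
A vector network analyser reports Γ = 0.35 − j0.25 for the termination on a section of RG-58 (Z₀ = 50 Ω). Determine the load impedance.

Z_L ≈ 84 − j51.5 Ω

Z_L = Z_0·(1 + Γ)/(1 − Γ) = 50·(1.35 − j0.25)/(0.65 + j0.25)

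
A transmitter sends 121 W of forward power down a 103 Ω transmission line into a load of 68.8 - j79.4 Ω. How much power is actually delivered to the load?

P_delivered ≈ 95.8 W

|Γ| = |(-34.2 − j79.4)/(171.8 − j79.4)| = 0.457
|Γ|² = 0.209
P_refl = |Γ|²·P_inc = 25.2 W, P_del = (1 − |Γ|²)·P_inc = 95.8 W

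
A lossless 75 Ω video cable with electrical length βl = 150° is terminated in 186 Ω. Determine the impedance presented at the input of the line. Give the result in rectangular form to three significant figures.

tan(βl) = tan(150°) = -0.577
Z_in = Z_0·(Z_L + jZ_0·tanβl)/(Z_0 + jZ_L·tanβl)
     = 75·(186 − j43.3)/(75 − j107)

Z_in ≈ 81.3 + j73.1 Ω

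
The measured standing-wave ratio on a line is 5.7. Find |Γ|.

|Γ| ≈ 0.701

|Γ| = (S − 1)/(S + 1) = (5.7 − 1)/(5.7 + 1) = 4.7/6.7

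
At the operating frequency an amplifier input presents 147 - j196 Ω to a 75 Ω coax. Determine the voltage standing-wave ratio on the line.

VSWR ≈ 5.78

Γ = (Z_L − Z_0)/(Z_L + Z_0) = (72 − j196)/(222 − j196)
|Γ| = 209/296 = 0.705
VSWR = (1 + |Γ|)/(1 − |Γ|) = 1.71/0.295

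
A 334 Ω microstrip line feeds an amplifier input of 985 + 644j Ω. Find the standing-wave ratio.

Γ = (Z_L − Z_0)/(Z_L + Z_0) = (651 + j644)/(1319 + j644)
|Γ| = 916/1470 = 0.624
VSWR = (1 + |Γ|)/(1 − |Γ|) = 1.62/0.376

VSWR ≈ 4.32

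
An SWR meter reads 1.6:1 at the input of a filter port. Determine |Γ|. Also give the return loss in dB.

|Γ| = (S − 1)/(S + 1) = (1.6 − 1)/(1.6 + 1) = 0.6/2.6
RL = −20·log₁₀|Γ| = −20·log₁₀(0.231)

|Γ| ≈ 0.231; return loss ≈ 12.7 dB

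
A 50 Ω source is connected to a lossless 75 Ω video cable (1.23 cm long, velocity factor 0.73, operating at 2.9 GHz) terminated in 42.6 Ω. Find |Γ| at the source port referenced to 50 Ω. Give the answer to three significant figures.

λ = v/f = 0.73·c / 2.9 GHz = 0.0755 m
βl = 2π·l/λ = 2π × 0.163 = 58.6°
tan(βl) = 1.64
Z_in = Z_0·(Z_L + jZ_0·tanβl)/(Z_0 + jZ_L·tanβl) = 84.2 + j44.6 Ω
Γ_s = (Z_in − Z_s)/(Z_in + Z_s) = (34.2 + j44.6)/(134 + j44.6), |Γ_s| = 0.397

|Γ| ≈ 0.397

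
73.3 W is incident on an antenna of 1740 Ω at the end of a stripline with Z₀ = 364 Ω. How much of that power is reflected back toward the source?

Γ = (1740 − 364)/(1740 + 364) = 0.654
|Γ|² = 0.428
P_refl = |Γ|²·P_inc = 31.4 W, P_del = (1 − |Γ|²)·P_inc = 41.9 W

P_reflected ≈ 31.4 W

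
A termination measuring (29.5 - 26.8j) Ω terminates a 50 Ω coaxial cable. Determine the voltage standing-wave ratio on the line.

Γ = (Z_L − Z_0)/(Z_L + Z_0) = (-20.5 − j26.8)/(79.5 − j26.8)
|Γ| = 33.7/83.9 = 0.402
VSWR = (1 + |Γ|)/(1 − |Γ|) = 1.4/0.598

VSWR ≈ 2.35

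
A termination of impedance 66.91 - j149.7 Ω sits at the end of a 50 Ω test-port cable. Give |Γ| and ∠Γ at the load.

Γ ≈ 0.793 ∠ -31.5°

Γ = (Z_L − Z_0)/(Z_L + Z_0) = (16.91 − j149.7)/(116.9 − j149.7)
|Γ| = 151/190 = 0.793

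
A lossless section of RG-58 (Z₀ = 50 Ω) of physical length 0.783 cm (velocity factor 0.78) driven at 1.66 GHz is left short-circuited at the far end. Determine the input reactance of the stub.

λ = v/f = 0.78·c / 1.66 GHz = 0.141 m
βl = 2π·l/λ = 2π × 0.0555 = 20°
tan(βl) = 0.364
For a short-circuited stub, Z_in = jZ_0·tan(βl)

X_in ≈ 18.2 Ω (inductive)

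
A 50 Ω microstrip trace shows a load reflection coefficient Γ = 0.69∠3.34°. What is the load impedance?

Z_L ≈ 266 + j40.8 Ω

Z_L = Z_0·(1 + Γ)/(1 − Γ) = 50·(1.69 + j0.0402)/(0.311 − j0.0402)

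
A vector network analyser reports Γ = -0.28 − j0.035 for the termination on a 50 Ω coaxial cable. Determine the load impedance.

Z_L = Z_0·(1 + Γ)/(1 − Γ) = 50·(0.72 − j0.035)/(1.28 + j0.035)

Z_L ≈ 28.1 − j2.13 Ω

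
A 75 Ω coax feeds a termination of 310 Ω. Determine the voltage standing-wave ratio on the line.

VSWR ≈ 4.13

For a purely resistive load, VSWR = R_L/Z_0 or Z_0/R_L (whichever > 1) = 310/75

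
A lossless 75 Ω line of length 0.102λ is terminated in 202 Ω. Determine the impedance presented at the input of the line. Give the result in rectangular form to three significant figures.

βl = 2π × 0.102 = 36.7°
tan(βl) = tan(36.7°) = 0.746
Z_in = Z_0·(Z_L + jZ_0·tanβl)/(Z_0 + jZ_L·tanβl)
     = 75·(202 + j55.9)/(75 + j151)

Z_in ≈ 62.4 − j69.5 Ω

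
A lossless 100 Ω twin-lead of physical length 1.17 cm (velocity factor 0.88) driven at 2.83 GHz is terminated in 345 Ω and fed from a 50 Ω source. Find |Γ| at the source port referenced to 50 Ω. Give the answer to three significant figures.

λ = v/f = 0.88·c / 2.83 GHz = 0.0933 m
βl = 2π·l/λ = 2π × 0.125 = 45.2°
tan(βl) = 1.01
Z_in = Z_0·(Z_L + jZ_0·tanβl)/(Z_0 + jZ_L·tanβl) = 53.2 − j84.1 Ω
Γ_s = (Z_in − Z_s)/(Z_in + Z_s) = (3.24 − j84.1)/(103 − j84.1), |Γ_s| = 0.632

|Γ| ≈ 0.632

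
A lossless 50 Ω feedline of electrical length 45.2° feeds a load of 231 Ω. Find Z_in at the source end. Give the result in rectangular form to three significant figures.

tan(βl) = tan(45.2°) = 1.01
Z_in = Z_0·(Z_L + jZ_0·tanβl)/(Z_0 + jZ_L·tanβl)
     = 50·(231 + j50.4)/(50 + j233)

Z_in ≈ 20.5 − j45.2 Ω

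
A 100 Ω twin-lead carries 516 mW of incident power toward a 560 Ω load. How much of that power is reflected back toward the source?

P_reflected ≈ 251 mW

Γ = (560 − 100)/(560 + 100) = 0.697
|Γ|² = 0.486
P_refl = |Γ|²·P_inc = 251 mW, P_del = (1 − |Γ|²)·P_inc = 265 mW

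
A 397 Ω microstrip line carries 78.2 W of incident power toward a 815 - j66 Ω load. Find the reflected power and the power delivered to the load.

|Γ| = |(418 − j66)/(1212 − j66)| = 0.349
|Γ|² = 0.122
P_refl = |Γ|²·P_inc = 9.51 W, P_del = (1 − |Γ|²)·P_inc = 68.7 W

P_reflected ≈ 9.51 W; P_delivered ≈ 68.7 W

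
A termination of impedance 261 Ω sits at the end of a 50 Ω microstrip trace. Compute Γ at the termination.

Γ = (Z_L − Z_0)/(Z_L + Z_0) = (261 − 50)/(261 + 50) = 211/311

Γ = 0.678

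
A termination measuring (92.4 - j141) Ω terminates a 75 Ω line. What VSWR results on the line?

VSWR ≈ 4.7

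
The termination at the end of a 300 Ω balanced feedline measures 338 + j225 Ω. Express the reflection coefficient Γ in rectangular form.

Γ ≈ 0.164 + j0.295

Γ = (Z_L − Z_0)/(Z_L + Z_0) = (38 + j225)/(638 + j225)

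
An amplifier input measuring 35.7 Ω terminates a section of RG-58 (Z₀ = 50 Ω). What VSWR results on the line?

Γ = (35.7 − 50)/(35.7 + 50) = -0.167
VSWR = (1 + 0.167)/(1 − 0.167)

VSWR ≈ 1.4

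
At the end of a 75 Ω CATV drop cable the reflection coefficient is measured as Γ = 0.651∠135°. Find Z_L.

Z_L ≈ 18.4 + j29.5 Ω

Z_L = Z_0·(1 + Γ)/(1 − Γ) = 75·(0.54 + j0.46)/(1.46 − j0.46)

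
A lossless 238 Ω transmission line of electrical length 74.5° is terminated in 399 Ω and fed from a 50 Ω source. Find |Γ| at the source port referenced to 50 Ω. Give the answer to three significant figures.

tan(βl) = 3.61
Z_in = Z_0·(Z_L + jZ_0·tanβl)/(Z_0 + jZ_L·tanβl) = 149 − j41.4 Ω
Γ_s = (Z_in − Z_s)/(Z_in + Z_s) = (98.8 − j41.4)/(199 − j41.4), |Γ_s| = 0.528

|Γ| ≈ 0.528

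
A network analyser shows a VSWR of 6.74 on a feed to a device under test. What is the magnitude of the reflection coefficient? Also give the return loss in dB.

|Γ| = (S − 1)/(S + 1) = (6.74 − 1)/(6.74 + 1) = 5.74/7.74
RL = −20·log₁₀|Γ| = −20·log₁₀(0.742)

|Γ| ≈ 0.742; return loss ≈ 2.6 dB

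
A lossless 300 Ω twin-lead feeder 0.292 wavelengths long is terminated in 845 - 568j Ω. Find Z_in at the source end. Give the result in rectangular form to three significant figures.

βl = 2π × 0.292 = 105°
tan(βl) = tan(105°) = -3.7
Z_in = Z_0·(Z_L + jZ_0·tanβl)/(Z_0 + jZ_L·tanβl)
     = 300·(845 − j1680)/(-1800 − j3130)

Z_in ≈ 85.8 + j130 Ω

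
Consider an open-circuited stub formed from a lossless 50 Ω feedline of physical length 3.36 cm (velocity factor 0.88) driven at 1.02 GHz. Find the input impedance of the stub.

λ = v/f = 0.88·c / 1.02 GHz = 0.259 m
βl = 2π·l/λ = 2π × 0.13 = 46.7°
tan(βl) = 1.06
For an open-circuited stub, Z_in = −jZ_0·cot(βl) = −jZ_0/tan(βl)

Z_in ≈ −j47.1 Ω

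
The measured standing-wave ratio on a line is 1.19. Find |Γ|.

|Γ| = (S − 1)/(S + 1) = (1.19 − 1)/(1.19 + 1) = 0.19/2.19

|Γ| ≈ 0.0868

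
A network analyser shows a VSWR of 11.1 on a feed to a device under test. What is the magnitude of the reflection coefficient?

|Γ| = (S − 1)/(S + 1) = (11.1 − 1)/(11.1 + 1) = 10.1/12.1

|Γ| ≈ 0.835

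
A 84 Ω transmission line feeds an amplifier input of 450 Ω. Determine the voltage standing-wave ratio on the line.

VSWR ≈ 5.36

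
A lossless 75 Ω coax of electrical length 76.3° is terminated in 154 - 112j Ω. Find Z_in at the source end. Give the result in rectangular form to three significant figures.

Z_in ≈ 22.6 + j0.798 Ω

tan(βl) = tan(76.3°) = 4.1
Z_in = Z_0·(Z_L + jZ_0·tanβl)/(Z_0 + jZ_L·tanβl)
     = 75·(154 + j196)/(534 + j632)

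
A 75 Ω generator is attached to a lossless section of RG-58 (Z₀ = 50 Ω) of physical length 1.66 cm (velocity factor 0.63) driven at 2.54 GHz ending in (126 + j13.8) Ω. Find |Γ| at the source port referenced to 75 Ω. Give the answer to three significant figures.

λ = v/f = 0.63·c / 2.54 GHz = 0.0744 m
βl = 2π·l/λ = 2π × 0.223 = 80.3°
tan(βl) = 5.86
Z_in = Z_0·(Z_L + jZ_0·tanβl)/(Z_0 + jZ_L·tanβl) = 20.4 − j9.39 Ω
Γ_s = (Z_in − Z_s)/(Z_in + Z_s) = (-54.6 − j9.39)/(95.4 − j9.39), |Γ_s| = 0.578

|Γ| ≈ 0.578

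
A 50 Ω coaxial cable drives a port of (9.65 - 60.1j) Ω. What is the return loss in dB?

Γ = (-40.35 − j60.1)/(59.65 − j60.1), |Γ| = 0.855
RL = −20·log₁₀|Γ| = −20·log₁₀(0.855)

RL ≈ 1.36 dB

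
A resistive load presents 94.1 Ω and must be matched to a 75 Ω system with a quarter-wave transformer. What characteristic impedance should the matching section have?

Z_qwt = √(Z_0·R_L) = √(75 × 94.1) = √7058

Z_qwt ≈ 84 Ω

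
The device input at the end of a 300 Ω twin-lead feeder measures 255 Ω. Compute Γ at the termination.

Γ = -0.0811

Γ = (Z_L − Z_0)/(Z_L + Z_0) = (255 − 300)/(255 + 300) = -45/555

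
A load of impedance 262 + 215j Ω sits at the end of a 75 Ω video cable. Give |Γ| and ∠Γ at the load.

Γ = (Z_L − Z_0)/(Z_L + Z_0) = (187 + j215)/(337 + j215)
|Γ| = 285/400 = 0.713

Γ ≈ 0.713 ∠ 16.4°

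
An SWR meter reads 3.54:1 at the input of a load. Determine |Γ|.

|Γ| = (S − 1)/(S + 1) = (3.54 − 1)/(3.54 + 1) = 2.54/4.54

|Γ| ≈ 0.559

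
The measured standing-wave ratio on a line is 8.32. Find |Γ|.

|Γ| = (S − 1)/(S + 1) = (8.32 − 1)/(8.32 + 1) = 7.32/9.32

|Γ| ≈ 0.785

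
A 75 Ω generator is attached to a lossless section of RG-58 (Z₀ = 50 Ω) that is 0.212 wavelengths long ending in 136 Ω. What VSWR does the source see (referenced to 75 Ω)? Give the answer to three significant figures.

βl = 2π × 0.212 = 76.3°
tan(βl) = 4.11
Z_in = Z_0·(Z_L + jZ_0·tanβl)/(Z_0 + jZ_L·tanβl) = 19.3 − j10.4 Ω
Γ_s = (Z_in − Z_s)/(Z_in + Z_s) = (-55.7 − j10.4)/(94.3 − j10.4), |Γ_s| = 0.597
VSWR = (1 + |Γ_s|)/(1 − |Γ_s|)

VSWR ≈ 3.96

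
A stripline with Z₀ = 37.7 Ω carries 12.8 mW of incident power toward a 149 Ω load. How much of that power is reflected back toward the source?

P_reflected ≈ 4.55 mW

Γ = (149 − 37.7)/(149 + 37.7) = 0.596
|Γ|² = 0.355
P_refl = |Γ|²·P_inc = 4.55 mW, P_del = (1 − |Γ|²)·P_inc = 8.25 mW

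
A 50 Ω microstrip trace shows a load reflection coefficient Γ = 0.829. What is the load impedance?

Z_L = Z_0·(1 + Γ)/(1 − Γ) = 50·(1.83)/(0.171)

Z_L ≈ 535 Ω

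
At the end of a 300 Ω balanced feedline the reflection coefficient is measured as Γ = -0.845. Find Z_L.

Z_L = Z_0·(1 + Γ)/(1 − Γ) = 300·(0.155)/(1.84)

Z_L ≈ 25.2 Ω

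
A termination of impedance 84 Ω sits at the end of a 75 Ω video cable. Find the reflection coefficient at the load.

Γ = 0.0566

Γ = (Z_L − Z_0)/(Z_L + Z_0) = (84 − 75)/(84 + 75) = 9/159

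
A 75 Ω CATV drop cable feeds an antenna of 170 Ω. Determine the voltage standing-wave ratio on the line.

Γ = (170 − 75)/(170 + 75) = 0.388
VSWR = (1 + 0.388)/(1 − 0.388)

VSWR ≈ 2.27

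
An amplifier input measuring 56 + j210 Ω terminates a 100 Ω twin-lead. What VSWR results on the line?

Γ = (Z_L − Z_0)/(Z_L + Z_0) = (-44 + j210)/(156 + j210)
|Γ| = 215/262 = 0.82
VSWR = (1 + |Γ|)/(1 − |Γ|) = 1.82/0.18

VSWR ≈ 10.1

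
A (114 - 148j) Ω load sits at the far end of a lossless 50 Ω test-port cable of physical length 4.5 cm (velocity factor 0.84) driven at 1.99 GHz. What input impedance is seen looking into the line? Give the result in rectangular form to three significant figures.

Z_in ≈ 18.4 + j56.6 Ω

λ = v/f = 0.84·c / 1.99 GHz = 0.127 m
βl = 2π·l/λ = 2π × 0.355 = 128°
tan(βl) = tan(128°) = -1.28
Z_in = Z_0·(Z_L + jZ_0·tanβl)/(Z_0 + jZ_L·tanβl)
     = 50·(114 − j212)/(-140 − j146)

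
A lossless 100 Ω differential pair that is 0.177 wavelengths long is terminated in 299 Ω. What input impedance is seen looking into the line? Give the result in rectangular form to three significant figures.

βl = 2π × 0.177 = 63.7°
tan(βl) = tan(63.7°) = 2.03
Z_in = Z_0·(Z_L + jZ_0·tanβl)/(Z_0 + jZ_L·tanβl)
     = 100·(299 + j203)/(100 + j606)

Z_in ≈ 40.5 − j42.7 Ω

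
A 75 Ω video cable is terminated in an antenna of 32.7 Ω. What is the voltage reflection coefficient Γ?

Γ = -0.393

Γ = (Z_L − Z_0)/(Z_L + Z_0) = (32.7 − 75)/(32.7 + 75) = -42.3/107.7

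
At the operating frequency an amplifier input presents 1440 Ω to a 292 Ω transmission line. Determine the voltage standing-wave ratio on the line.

Γ = (1440 − 292)/(1440 + 292) = 0.663
VSWR = (1 + 0.663)/(1 − 0.663)

VSWR ≈ 4.93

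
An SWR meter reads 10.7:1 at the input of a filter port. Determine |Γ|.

|Γ| ≈ 0.829

|Γ| = (S − 1)/(S + 1) = (10.7 − 1)/(10.7 + 1) = 9.7/11.7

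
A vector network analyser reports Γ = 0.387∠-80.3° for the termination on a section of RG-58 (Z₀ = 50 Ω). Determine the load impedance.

Z_L ≈ 41.7 − j37.4 Ω

Z_L = Z_0·(1 + Γ)/(1 − Γ) = 50·(1.07 − j0.381)/(0.935 + j0.381)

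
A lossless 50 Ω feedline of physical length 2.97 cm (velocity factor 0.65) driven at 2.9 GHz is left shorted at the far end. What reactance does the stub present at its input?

λ = v/f = 0.65·c / 2.9 GHz = 0.0672 m
βl = 2π·l/λ = 2π × 0.442 = 159°
tan(βl) = -0.384
For a shorted stub, Z_in = jZ_0·tan(βl)

X_in ≈ -19.2 Ω (capacitive)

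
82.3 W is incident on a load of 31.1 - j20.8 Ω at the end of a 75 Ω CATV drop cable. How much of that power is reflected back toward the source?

P_reflected ≈ 16.6 W

|Γ| = |(-43.9 − j20.8)/(106.1 − j20.8)| = 0.449
|Γ|² = 0.202
P_refl = |Γ|²·P_inc = 16.6 W, P_del = (1 − |Γ|²)·P_inc = 65.7 W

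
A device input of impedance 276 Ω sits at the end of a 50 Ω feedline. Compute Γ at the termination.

Γ = (Z_L − Z_0)/(Z_L + Z_0) = (276 − 50)/(276 + 50) = 226/326

Γ = 0.693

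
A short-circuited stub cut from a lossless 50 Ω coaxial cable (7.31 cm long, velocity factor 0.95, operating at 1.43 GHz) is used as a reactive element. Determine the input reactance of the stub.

X_in ≈ -55.4 Ω (capacitive)

λ = v/f = 0.95·c / 1.43 GHz = 0.199 m
βl = 2π·l/λ = 2π × 0.367 = 132°
tan(βl) = -1.11
For a short-circuited stub, Z_in = jZ_0·tan(βl)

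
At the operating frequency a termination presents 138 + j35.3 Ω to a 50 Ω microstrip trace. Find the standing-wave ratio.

VSWR ≈ 2.97

Γ = (Z_L − Z_0)/(Z_L + Z_0) = (88 + j35.3)/(188 + j35.3)
|Γ| = 94.8/191 = 0.496
VSWR = (1 + |Γ|)/(1 − |Γ|) = 1.5/0.504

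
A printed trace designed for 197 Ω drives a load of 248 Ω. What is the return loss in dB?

RL ≈ 18.8 dB

Γ = (248 − 197)/(248 + 197) = 0.115
RL = −20·log₁₀|Γ| = −20·log₁₀(0.115)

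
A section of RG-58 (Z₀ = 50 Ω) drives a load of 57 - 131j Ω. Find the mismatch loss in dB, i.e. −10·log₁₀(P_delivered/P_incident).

Γ = (7 − j131)/(107 − j131), |Γ| = 0.776
|Γ|² = 0.602, so P_del/P_inc = 1 − |Γ|² = 0.398
ML = −10·log₁₀(1 − |Γ|²)

mismatch loss ≈ 4 dB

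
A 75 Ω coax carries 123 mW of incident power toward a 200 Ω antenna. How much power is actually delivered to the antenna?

Γ = (200 − 75)/(200 + 75) = 0.455
|Γ|² = 0.207
P_refl = |Γ|²·P_inc = 25.4 mW, P_del = (1 − |Γ|²)·P_inc = 97.6 mW

P_delivered ≈ 97.6 mW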